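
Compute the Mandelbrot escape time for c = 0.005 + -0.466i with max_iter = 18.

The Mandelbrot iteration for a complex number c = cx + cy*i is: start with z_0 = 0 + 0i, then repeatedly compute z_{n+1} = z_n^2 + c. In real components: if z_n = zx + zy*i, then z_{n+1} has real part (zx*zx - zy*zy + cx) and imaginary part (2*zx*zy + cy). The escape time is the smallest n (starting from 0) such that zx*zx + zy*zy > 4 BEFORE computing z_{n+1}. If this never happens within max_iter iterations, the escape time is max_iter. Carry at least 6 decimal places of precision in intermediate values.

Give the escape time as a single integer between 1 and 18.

Answer: 18

Derivation:
z_0 = 0 + 0i, c = 0.0050 + -0.4660i
Iter 1: z = 0.0050 + -0.4660i, |z|^2 = 0.2172
Iter 2: z = -0.2121 + -0.4707i, |z|^2 = 0.2665
Iter 3: z = -0.1715 + -0.2663i, |z|^2 = 0.1003
Iter 4: z = -0.0365 + -0.3746i, |z|^2 = 0.1417
Iter 5: z = -0.1340 + -0.4386i, |z|^2 = 0.2104
Iter 6: z = -0.1694 + -0.3484i, |z|^2 = 0.1501
Iter 7: z = -0.0877 + -0.3479i, |z|^2 = 0.1287
Iter 8: z = -0.1084 + -0.4050i, |z|^2 = 0.1758
Iter 9: z = -0.1473 + -0.3782i, |z|^2 = 0.1647
Iter 10: z = -0.1164 + -0.3546i, |z|^2 = 0.1393
Iter 11: z = -0.1072 + -0.3835i, |z|^2 = 0.1585
Iter 12: z = -0.1306 + -0.3838i, |z|^2 = 0.1643
Iter 13: z = -0.1252 + -0.3658i, |z|^2 = 0.1495
Iter 14: z = -0.1131 + -0.3744i, |z|^2 = 0.1529
Iter 15: z = -0.1224 + -0.3813i, |z|^2 = 0.1604
Iter 16: z = -0.1254 + -0.3727i, |z|^2 = 0.1546
Iter 17: z = -0.1182 + -0.3725i, |z|^2 = 0.1527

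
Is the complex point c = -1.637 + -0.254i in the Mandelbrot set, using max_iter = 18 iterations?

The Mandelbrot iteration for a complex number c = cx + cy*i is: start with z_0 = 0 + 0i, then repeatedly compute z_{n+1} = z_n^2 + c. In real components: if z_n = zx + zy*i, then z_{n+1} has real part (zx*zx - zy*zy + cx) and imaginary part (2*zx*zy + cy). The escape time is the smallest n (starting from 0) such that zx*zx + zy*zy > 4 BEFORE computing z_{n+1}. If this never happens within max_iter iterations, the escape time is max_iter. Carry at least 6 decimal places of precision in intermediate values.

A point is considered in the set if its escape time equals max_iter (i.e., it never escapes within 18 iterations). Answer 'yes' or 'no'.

Answer: no

Derivation:
z_0 = 0 + 0i, c = -1.6370 + -0.2540i
Iter 1: z = -1.6370 + -0.2540i, |z|^2 = 2.7443
Iter 2: z = 0.9783 + 0.5776i, |z|^2 = 1.2906
Iter 3: z = -1.0136 + 0.8761i, |z|^2 = 1.7950
Iter 4: z = -1.3770 + -2.0300i, |z|^2 = 6.0173
Escaped at iteration 4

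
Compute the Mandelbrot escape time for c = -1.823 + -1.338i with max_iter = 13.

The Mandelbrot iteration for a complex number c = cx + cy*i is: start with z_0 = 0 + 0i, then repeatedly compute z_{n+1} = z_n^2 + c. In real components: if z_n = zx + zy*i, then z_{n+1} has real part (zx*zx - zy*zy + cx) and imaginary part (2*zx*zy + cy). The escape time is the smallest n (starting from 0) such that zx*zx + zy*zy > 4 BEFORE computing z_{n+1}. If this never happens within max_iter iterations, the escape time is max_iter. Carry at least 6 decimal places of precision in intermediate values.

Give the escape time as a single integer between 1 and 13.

z_0 = 0 + 0i, c = -1.8230 + -1.3380i
Iter 1: z = -1.8230 + -1.3380i, |z|^2 = 5.1136
Escaped at iteration 1

Answer: 1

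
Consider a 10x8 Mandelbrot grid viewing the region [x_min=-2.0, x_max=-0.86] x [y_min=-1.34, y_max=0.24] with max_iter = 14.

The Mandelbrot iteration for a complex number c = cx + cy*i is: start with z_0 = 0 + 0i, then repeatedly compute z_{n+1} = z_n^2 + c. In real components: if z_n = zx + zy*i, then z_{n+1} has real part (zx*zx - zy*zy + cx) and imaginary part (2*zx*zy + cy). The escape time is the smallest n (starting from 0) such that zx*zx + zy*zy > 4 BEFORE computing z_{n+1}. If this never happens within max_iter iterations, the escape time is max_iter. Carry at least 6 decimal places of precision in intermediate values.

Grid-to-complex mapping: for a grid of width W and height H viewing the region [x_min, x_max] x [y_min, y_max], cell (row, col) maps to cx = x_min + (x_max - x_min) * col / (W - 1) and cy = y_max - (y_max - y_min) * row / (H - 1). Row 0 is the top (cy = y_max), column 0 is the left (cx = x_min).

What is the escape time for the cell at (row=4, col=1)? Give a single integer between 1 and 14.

z_0 = 0 + 0i, c = -1.8733 + -0.6629i
Iter 1: z = -1.8733 + -0.6629i, |z|^2 = 3.9488
Iter 2: z = 1.1967 + 1.8206i, |z|^2 = 4.7468
Escaped at iteration 2

Answer: 2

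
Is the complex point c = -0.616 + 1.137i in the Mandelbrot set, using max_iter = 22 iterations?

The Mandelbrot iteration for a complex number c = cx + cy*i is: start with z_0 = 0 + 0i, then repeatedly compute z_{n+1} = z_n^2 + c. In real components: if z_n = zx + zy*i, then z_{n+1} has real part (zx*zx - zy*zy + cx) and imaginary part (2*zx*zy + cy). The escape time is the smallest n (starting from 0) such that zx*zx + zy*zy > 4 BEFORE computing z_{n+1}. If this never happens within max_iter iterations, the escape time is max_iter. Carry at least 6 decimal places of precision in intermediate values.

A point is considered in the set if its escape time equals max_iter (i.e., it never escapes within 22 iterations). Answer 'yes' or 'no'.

z_0 = 0 + 0i, c = -0.6160 + 1.1370i
Iter 1: z = -0.6160 + 1.1370i, |z|^2 = 1.6722
Iter 2: z = -1.5293 + -0.2638i, |z|^2 = 2.4084
Iter 3: z = 1.6532 + 1.9438i, |z|^2 = 6.5115
Escaped at iteration 3

Answer: no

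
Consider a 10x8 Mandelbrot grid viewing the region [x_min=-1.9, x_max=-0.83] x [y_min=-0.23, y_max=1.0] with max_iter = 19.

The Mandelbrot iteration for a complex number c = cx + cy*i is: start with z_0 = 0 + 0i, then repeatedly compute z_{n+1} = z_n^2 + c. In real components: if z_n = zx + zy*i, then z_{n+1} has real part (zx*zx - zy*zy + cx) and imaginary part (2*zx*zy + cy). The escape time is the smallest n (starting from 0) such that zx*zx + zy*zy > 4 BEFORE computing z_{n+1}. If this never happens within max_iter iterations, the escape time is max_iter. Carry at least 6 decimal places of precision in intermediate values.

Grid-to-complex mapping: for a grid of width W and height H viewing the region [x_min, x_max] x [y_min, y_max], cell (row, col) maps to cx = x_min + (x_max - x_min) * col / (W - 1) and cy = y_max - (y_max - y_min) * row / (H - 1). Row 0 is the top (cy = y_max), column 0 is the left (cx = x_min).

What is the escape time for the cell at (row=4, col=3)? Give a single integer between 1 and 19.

z_0 = 0 + 0i, c = -1.5433 + 0.2971i
Iter 1: z = -1.5433 + 0.2971i, |z|^2 = 2.4702
Iter 2: z = 0.7503 + -0.6200i, |z|^2 = 0.9473
Iter 3: z = -1.3649 + -0.6332i, |z|^2 = 2.2639
Iter 4: z = -0.0813 + 2.0257i, |z|^2 = 4.1102
Escaped at iteration 4

Answer: 4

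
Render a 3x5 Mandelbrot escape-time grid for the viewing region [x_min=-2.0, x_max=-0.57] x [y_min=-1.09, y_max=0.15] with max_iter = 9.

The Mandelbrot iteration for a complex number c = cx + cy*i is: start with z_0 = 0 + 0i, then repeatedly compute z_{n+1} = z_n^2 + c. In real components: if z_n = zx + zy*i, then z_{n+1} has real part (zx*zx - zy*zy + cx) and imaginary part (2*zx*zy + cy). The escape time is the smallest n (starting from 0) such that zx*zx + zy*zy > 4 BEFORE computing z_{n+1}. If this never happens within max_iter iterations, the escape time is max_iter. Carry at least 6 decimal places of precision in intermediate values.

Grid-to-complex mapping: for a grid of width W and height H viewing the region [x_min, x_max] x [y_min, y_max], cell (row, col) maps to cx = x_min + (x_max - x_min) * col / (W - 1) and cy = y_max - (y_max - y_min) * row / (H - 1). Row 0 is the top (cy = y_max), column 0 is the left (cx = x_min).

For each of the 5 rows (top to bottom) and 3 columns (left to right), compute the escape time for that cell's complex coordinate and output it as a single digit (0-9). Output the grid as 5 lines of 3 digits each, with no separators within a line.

(row=0, col=0): c = -2.0000 + 0.1500i → escape time 1
(row=0, col=1): c = -1.2850 + 0.1500i → escape time 9
(row=0, col=2): c = -0.5700 + 0.1500i → escape time 9
(row=1, col=0): c = -2.0000 + -0.1600i → escape time 1
(row=1, col=1): c = -1.2850 + -0.1600i → escape time 9
(row=1, col=2): c = -0.5700 + -0.1600i → escape time 9
(row=2, col=0): c = -2.0000 + -0.4700i → escape time 1
(row=2, col=1): c = -1.2850 + -0.4700i → escape time 5
(row=2, col=2): c = -0.5700 + -0.4700i → escape time 9
(row=3, col=0): c = -2.0000 + -0.7800i → escape time 1
(row=3, col=1): c = -1.2850 + -0.7800i → escape time 3
(row=3, col=2): c = -0.5700 + -0.7800i → escape time 5
(row=4, col=0): c = -2.0000 + -1.0900i → escape time 1
(row=4, col=1): c = -1.2850 + -1.0900i → escape time 3
(row=4, col=2): c = -0.5700 + -1.0900i → escape time 3

Answer: 199
199
159
135
133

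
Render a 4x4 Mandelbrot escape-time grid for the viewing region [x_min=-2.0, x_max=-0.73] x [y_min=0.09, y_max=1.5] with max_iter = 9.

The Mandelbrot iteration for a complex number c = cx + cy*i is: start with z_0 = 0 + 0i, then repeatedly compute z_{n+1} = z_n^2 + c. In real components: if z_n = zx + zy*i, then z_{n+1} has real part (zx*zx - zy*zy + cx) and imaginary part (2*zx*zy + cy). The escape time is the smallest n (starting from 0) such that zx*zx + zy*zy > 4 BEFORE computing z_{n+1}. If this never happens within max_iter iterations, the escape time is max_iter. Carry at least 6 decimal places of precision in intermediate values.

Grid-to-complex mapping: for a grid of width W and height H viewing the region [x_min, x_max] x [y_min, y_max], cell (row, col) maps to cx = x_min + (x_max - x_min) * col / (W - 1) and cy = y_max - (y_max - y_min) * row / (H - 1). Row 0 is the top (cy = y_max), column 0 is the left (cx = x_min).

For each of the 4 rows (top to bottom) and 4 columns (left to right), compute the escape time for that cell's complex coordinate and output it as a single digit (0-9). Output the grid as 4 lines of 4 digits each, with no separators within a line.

Answer: 1122
1233
1346
1699

Derivation:
(row=0, col=0): c = -2.0000 + 1.5000i → escape time 1
(row=0, col=1): c = -1.5767 + 1.5000i → escape time 1
(row=0, col=2): c = -1.1533 + 1.5000i → escape time 2
(row=0, col=3): c = -0.7300 + 1.5000i → escape time 2
(row=1, col=0): c = -2.0000 + 1.0300i → escape time 1
(row=1, col=1): c = -1.5767 + 1.0300i → escape time 2
(row=1, col=2): c = -1.1533 + 1.0300i → escape time 3
(row=1, col=3): c = -0.7300 + 1.0300i → escape time 3
(row=2, col=0): c = -2.0000 + 0.5600i → escape time 1
(row=2, col=1): c = -1.5767 + 0.5600i → escape time 3
(row=2, col=2): c = -1.1533 + 0.5600i → escape time 4
(row=2, col=3): c = -0.7300 + 0.5600i → escape time 6
(row=3, col=0): c = -2.0000 + 0.0900i → escape time 1
(row=3, col=1): c = -1.5767 + 0.0900i → escape time 6
(row=3, col=2): c = -1.1533 + 0.0900i → escape time 9
(row=3, col=3): c = -0.7300 + 0.0900i → escape time 9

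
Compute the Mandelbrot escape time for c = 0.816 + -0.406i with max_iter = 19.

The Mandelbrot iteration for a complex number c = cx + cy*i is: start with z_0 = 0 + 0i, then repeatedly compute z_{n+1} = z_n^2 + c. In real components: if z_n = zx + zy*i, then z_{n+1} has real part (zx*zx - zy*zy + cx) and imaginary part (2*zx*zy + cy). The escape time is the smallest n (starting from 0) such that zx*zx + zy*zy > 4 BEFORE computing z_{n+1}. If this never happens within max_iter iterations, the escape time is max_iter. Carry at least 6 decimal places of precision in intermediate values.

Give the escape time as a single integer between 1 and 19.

Answer: 3

Derivation:
z_0 = 0 + 0i, c = 0.8160 + -0.4060i
Iter 1: z = 0.8160 + -0.4060i, |z|^2 = 0.8307
Iter 2: z = 1.3170 + -1.0686i, |z|^2 = 2.8764
Iter 3: z = 1.4087 + -3.2207i, |z|^2 = 12.3573
Escaped at iteration 3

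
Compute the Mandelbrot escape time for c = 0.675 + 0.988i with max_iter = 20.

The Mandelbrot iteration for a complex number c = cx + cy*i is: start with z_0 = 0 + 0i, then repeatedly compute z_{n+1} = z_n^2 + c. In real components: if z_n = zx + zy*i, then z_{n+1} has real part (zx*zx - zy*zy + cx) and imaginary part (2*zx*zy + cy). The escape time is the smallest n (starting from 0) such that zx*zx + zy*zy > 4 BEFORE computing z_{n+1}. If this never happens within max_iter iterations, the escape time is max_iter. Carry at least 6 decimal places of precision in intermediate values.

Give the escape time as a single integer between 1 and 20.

z_0 = 0 + 0i, c = 0.6750 + 0.9880i
Iter 1: z = 0.6750 + 0.9880i, |z|^2 = 1.4318
Iter 2: z = 0.1545 + 2.3218i, |z|^2 = 5.4146
Escaped at iteration 2

Answer: 2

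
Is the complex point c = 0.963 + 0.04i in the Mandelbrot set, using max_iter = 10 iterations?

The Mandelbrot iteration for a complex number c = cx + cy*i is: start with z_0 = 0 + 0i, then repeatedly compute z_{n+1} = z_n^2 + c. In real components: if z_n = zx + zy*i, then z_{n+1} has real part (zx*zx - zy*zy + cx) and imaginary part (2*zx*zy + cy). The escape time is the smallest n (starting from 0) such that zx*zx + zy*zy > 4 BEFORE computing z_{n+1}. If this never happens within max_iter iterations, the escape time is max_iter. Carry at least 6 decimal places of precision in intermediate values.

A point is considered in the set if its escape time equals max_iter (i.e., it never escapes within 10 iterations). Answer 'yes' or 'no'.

z_0 = 0 + 0i, c = 0.9630 + 0.0400i
Iter 1: z = 0.9630 + 0.0400i, |z|^2 = 0.9290
Iter 2: z = 1.8888 + 0.1170i, |z|^2 = 3.5811
Iter 3: z = 4.5167 + 0.4821i, |z|^2 = 20.6335
Escaped at iteration 3

Answer: no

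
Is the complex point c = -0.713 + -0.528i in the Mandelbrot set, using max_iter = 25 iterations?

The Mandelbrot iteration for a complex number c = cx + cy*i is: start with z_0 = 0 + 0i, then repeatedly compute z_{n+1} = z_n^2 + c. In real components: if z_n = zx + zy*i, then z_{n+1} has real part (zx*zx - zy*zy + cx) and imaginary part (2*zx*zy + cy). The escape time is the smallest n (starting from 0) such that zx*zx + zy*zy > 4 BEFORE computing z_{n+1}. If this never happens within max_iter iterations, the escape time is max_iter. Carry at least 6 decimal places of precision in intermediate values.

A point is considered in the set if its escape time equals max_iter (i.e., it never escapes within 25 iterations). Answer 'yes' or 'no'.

z_0 = 0 + 0i, c = -0.7130 + -0.5280i
Iter 1: z = -0.7130 + -0.5280i, |z|^2 = 0.7872
Iter 2: z = -0.4834 + 0.2249i, |z|^2 = 0.2843
Iter 3: z = -0.5299 + -0.7455i, |z|^2 = 0.8365
Iter 4: z = -0.9879 + 0.2620i, |z|^2 = 1.0447
Iter 5: z = 0.1943 + -1.0458i, |z|^2 = 1.1314
Iter 6: z = -1.7689 + -0.9344i, |z|^2 = 4.0021
Escaped at iteration 6

Answer: no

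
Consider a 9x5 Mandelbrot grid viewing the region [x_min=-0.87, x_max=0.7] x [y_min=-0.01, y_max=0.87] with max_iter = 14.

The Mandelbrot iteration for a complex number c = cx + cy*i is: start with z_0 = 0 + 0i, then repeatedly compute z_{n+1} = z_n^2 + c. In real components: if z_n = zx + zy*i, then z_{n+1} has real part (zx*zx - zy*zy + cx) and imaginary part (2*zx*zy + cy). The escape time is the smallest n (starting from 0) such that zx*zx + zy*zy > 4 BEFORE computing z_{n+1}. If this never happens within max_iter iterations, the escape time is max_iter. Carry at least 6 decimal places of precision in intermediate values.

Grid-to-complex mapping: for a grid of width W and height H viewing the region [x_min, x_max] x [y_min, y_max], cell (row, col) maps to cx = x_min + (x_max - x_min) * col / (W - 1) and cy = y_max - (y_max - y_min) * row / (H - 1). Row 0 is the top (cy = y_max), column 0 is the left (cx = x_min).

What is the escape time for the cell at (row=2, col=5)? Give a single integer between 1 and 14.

z_0 = 0 + 0i, c = 0.1112 + 0.4300i
Iter 1: z = 0.1112 + 0.4300i, |z|^2 = 0.1973
Iter 2: z = -0.0613 + 0.5257i, |z|^2 = 0.2801
Iter 3: z = -0.1613 + 0.3656i, |z|^2 = 0.1597
Iter 4: z = 0.0036 + 0.3120i, |z|^2 = 0.0974
Iter 5: z = 0.0139 + 0.4323i, |z|^2 = 0.1870
Iter 6: z = -0.0754 + 0.4420i, |z|^2 = 0.2011
Iter 7: z = -0.0784 + 0.3633i, |z|^2 = 0.1382
Iter 8: z = -0.0146 + 0.3730i, |z|^2 = 0.1393
Iter 9: z = -0.0277 + 0.4191i, |z|^2 = 0.1764
Iter 10: z = -0.0636 + 0.4068i, |z|^2 = 0.1695
Iter 11: z = -0.0502 + 0.3782i, |z|^2 = 0.1456
Iter 12: z = -0.0293 + 0.3920i, |z|^2 = 0.1545
Iter 13: z = -0.0416 + 0.4070i, |z|^2 = 0.1674

Answer: 14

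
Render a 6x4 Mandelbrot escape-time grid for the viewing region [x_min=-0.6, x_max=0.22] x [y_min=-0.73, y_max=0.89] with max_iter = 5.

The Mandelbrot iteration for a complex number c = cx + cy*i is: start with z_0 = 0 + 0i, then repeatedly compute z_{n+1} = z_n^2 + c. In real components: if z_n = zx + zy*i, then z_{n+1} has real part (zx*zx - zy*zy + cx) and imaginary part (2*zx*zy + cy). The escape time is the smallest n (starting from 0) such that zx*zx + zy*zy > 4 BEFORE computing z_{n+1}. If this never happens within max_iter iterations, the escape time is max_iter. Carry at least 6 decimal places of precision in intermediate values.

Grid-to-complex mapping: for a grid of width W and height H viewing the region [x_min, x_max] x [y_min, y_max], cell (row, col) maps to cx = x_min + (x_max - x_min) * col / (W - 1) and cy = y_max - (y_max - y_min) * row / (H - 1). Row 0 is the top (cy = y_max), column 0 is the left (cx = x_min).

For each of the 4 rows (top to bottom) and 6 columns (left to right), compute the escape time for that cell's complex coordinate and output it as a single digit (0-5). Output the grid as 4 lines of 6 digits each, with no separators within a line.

Answer: 455554
555555
555555
555555

Derivation:
(row=0, col=0): c = -0.6000 + 0.8900i → escape time 4
(row=0, col=1): c = -0.4360 + 0.8900i → escape time 5
(row=0, col=2): c = -0.2720 + 0.8900i → escape time 5
(row=0, col=3): c = -0.1080 + 0.8900i → escape time 5
(row=0, col=4): c = 0.0560 + 0.8900i → escape time 5
(row=0, col=5): c = 0.2200 + 0.8900i → escape time 4
(row=1, col=0): c = -0.6000 + 0.3500i → escape time 5
(row=1, col=1): c = -0.4360 + 0.3500i → escape time 5
(row=1, col=2): c = -0.2720 + 0.3500i → escape time 5
(row=1, col=3): c = -0.1080 + 0.3500i → escape time 5
(row=1, col=4): c = 0.0560 + 0.3500i → escape time 5
(row=1, col=5): c = 0.2200 + 0.3500i → escape time 5
(row=2, col=0): c = -0.6000 + -0.1900i → escape time 5
(row=2, col=1): c = -0.4360 + -0.1900i → escape time 5
(row=2, col=2): c = -0.2720 + -0.1900i → escape time 5
(row=2, col=3): c = -0.1080 + -0.1900i → escape time 5
(row=2, col=4): c = 0.0560 + -0.1900i → escape time 5
(row=2, col=5): c = 0.2200 + -0.1900i → escape time 5
(row=3, col=0): c = -0.6000 + -0.7300i → escape time 5
(row=3, col=1): c = -0.4360 + -0.7300i → escape time 5
(row=3, col=2): c = -0.2720 + -0.7300i → escape time 5
(row=3, col=3): c = -0.1080 + -0.7300i → escape time 5
(row=3, col=4): c = 0.0560 + -0.7300i → escape time 5
(row=3, col=5): c = 0.2200 + -0.7300i → escape time 5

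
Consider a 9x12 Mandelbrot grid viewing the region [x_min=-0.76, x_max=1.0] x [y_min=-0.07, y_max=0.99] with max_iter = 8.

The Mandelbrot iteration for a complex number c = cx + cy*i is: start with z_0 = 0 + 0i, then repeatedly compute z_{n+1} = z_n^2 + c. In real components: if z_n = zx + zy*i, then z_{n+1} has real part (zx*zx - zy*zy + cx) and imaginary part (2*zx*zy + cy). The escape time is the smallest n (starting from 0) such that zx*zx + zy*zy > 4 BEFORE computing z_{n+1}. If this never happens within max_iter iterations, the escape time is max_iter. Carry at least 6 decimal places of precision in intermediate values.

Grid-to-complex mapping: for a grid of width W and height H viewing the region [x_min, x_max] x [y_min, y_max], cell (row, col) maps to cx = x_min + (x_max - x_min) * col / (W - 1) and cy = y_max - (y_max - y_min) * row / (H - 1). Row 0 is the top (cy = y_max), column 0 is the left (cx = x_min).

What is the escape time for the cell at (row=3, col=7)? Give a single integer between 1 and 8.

z_0 = 0 + 0i, c = 0.7800 + 0.7009i
Iter 1: z = 0.7800 + 0.7009i, |z|^2 = 1.0997
Iter 2: z = 0.8971 + 1.7943i, |z|^2 = 4.0244
Escaped at iteration 2

Answer: 2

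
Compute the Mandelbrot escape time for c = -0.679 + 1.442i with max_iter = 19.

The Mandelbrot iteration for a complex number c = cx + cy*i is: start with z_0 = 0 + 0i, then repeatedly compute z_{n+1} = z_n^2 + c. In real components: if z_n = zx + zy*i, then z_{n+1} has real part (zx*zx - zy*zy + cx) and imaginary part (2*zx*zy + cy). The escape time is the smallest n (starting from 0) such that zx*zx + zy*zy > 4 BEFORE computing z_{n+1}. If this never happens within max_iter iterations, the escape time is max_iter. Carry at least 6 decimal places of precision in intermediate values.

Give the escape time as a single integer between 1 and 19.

z_0 = 0 + 0i, c = -0.6790 + 1.4420i
Iter 1: z = -0.6790 + 1.4420i, |z|^2 = 2.5404
Iter 2: z = -2.2973 + -0.5162i, |z|^2 = 5.5442
Escaped at iteration 2

Answer: 2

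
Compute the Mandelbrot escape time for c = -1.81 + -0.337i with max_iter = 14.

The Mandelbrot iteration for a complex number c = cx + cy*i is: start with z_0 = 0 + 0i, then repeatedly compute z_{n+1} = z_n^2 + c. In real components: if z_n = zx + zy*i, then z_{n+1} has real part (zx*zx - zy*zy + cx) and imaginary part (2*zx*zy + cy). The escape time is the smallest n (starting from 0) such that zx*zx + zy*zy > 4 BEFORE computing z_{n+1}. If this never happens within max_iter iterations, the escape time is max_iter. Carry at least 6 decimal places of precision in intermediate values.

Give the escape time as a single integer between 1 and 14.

Answer: 3

Derivation:
z_0 = 0 + 0i, c = -1.8100 + -0.3370i
Iter 1: z = -1.8100 + -0.3370i, |z|^2 = 3.3897
Iter 2: z = 1.3525 + 0.8829i, |z|^2 = 2.6089
Iter 3: z = -0.7602 + 2.0514i, |z|^2 = 4.7862
Escaped at iteration 3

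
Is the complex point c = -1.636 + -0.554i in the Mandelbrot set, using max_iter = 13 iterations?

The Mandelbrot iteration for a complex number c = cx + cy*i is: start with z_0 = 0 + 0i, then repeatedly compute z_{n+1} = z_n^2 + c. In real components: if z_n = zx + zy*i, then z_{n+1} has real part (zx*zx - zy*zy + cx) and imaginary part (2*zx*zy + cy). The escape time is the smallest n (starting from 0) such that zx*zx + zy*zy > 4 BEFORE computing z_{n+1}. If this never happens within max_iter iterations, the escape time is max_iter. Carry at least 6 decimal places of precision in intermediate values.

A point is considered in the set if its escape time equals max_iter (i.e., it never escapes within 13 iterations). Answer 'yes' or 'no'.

Answer: no

Derivation:
z_0 = 0 + 0i, c = -1.6360 + -0.5540i
Iter 1: z = -1.6360 + -0.5540i, |z|^2 = 2.9834
Iter 2: z = 0.7336 + 1.2587i, |z|^2 = 2.1224
Iter 3: z = -2.6822 + 1.2927i, |z|^2 = 8.8650
Escaped at iteration 3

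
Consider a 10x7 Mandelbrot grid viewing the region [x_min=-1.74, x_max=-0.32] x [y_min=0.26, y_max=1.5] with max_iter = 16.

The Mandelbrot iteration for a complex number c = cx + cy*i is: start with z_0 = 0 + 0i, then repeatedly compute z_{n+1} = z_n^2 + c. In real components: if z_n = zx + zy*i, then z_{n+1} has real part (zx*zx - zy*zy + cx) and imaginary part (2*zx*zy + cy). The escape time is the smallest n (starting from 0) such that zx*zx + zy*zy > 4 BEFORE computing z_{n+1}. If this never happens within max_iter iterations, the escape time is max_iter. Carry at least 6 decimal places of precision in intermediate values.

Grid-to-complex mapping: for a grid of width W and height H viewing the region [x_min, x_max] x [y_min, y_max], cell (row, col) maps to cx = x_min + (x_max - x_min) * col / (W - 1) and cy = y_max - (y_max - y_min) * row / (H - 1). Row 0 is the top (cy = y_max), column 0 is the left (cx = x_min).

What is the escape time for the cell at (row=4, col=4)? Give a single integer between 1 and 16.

Answer: 3

Derivation:
z_0 = 0 + 0i, c = -1.1089 + 0.6733i
Iter 1: z = -1.1089 + 0.6733i, |z|^2 = 1.6830
Iter 2: z = -0.3326 + -0.8200i, |z|^2 = 0.7830
Iter 3: z = -1.6706 + 1.2188i, |z|^2 = 4.2764
Escaped at iteration 3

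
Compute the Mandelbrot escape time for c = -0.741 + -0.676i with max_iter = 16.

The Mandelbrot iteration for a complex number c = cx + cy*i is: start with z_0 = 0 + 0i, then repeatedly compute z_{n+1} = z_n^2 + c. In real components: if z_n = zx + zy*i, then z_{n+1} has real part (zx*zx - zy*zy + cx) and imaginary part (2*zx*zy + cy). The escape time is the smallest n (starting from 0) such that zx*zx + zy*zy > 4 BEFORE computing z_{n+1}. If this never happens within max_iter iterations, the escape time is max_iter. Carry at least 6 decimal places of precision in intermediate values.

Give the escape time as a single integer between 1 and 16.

z_0 = 0 + 0i, c = -0.7410 + -0.6760i
Iter 1: z = -0.7410 + -0.6760i, |z|^2 = 1.0061
Iter 2: z = -0.6489 + 0.3258i, |z|^2 = 0.5272
Iter 3: z = -0.4261 + -1.0989i, |z|^2 = 1.3891
Iter 4: z = -1.7669 + 0.2605i, |z|^2 = 3.1899
Iter 5: z = 2.3132 + -1.5964i, |z|^2 = 7.8995
Escaped at iteration 5

Answer: 5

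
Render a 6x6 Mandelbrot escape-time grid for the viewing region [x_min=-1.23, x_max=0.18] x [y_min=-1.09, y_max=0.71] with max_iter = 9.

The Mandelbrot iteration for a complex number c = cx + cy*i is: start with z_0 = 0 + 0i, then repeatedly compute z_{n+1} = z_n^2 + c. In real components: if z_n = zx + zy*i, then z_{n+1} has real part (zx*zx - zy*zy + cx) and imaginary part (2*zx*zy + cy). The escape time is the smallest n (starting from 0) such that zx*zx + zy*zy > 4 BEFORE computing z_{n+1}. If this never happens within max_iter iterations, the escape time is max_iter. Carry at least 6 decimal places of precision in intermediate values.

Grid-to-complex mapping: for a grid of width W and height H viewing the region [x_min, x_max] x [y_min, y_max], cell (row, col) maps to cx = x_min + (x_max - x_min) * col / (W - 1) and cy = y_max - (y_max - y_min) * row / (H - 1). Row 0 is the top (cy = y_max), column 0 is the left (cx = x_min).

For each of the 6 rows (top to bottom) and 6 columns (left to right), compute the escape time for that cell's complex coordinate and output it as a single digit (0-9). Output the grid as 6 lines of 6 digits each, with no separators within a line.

Answer: 345896
989999
999999
979999
345796
333453

Derivation:
(row=0, col=0): c = -1.2300 + 0.7100i → escape time 3
(row=0, col=1): c = -0.9480 + 0.7100i → escape time 4
(row=0, col=2): c = -0.6660 + 0.7100i → escape time 5
(row=0, col=3): c = -0.3840 + 0.7100i → escape time 8
(row=0, col=4): c = -0.1020 + 0.7100i → escape time 9
(row=0, col=5): c = 0.1800 + 0.7100i → escape time 6
(row=1, col=0): c = -1.2300 + 0.3500i → escape time 9
(row=1, col=1): c = -0.9480 + 0.3500i → escape time 8
(row=1, col=2): c = -0.6660 + 0.3500i → escape time 9
(row=1, col=3): c = -0.3840 + 0.3500i → escape time 9
(row=1, col=4): c = -0.1020 + 0.3500i → escape time 9
(row=1, col=5): c = 0.1800 + 0.3500i → escape time 9
(row=2, col=0): c = -1.2300 + -0.0100i → escape time 9
(row=2, col=1): c = -0.9480 + -0.0100i → escape time 9
(row=2, col=2): c = -0.6660 + -0.0100i → escape time 9
(row=2, col=3): c = -0.3840 + -0.0100i → escape time 9
(row=2, col=4): c = -0.1020 + -0.0100i → escape time 9
(row=2, col=5): c = 0.1800 + -0.0100i → escape time 9
(row=3, col=0): c = -1.2300 + -0.3700i → escape time 9
(row=3, col=1): c = -0.9480 + -0.3700i → escape time 7
(row=3, col=2): c = -0.6660 + -0.3700i → escape time 9
(row=3, col=3): c = -0.3840 + -0.3700i → escape time 9
(row=3, col=4): c = -0.1020 + -0.3700i → escape time 9
(row=3, col=5): c = 0.1800 + -0.3700i → escape time 9
(row=4, col=0): c = -1.2300 + -0.7300i → escape time 3
(row=4, col=1): c = -0.9480 + -0.7300i → escape time 4
(row=4, col=2): c = -0.6660 + -0.7300i → escape time 5
(row=4, col=3): c = -0.3840 + -0.7300i → escape time 7
(row=4, col=4): c = -0.1020 + -0.7300i → escape time 9
(row=4, col=5): c = 0.1800 + -0.7300i → escape time 6
(row=5, col=0): c = -1.2300 + -1.0900i → escape time 3
(row=5, col=1): c = -0.9480 + -1.0900i → escape time 3
(row=5, col=2): c = -0.6660 + -1.0900i → escape time 3
(row=5, col=3): c = -0.3840 + -1.0900i → escape time 4
(row=5, col=4): c = -0.1020 + -1.0900i → escape time 5
(row=5, col=5): c = 0.1800 + -1.0900i → escape time 3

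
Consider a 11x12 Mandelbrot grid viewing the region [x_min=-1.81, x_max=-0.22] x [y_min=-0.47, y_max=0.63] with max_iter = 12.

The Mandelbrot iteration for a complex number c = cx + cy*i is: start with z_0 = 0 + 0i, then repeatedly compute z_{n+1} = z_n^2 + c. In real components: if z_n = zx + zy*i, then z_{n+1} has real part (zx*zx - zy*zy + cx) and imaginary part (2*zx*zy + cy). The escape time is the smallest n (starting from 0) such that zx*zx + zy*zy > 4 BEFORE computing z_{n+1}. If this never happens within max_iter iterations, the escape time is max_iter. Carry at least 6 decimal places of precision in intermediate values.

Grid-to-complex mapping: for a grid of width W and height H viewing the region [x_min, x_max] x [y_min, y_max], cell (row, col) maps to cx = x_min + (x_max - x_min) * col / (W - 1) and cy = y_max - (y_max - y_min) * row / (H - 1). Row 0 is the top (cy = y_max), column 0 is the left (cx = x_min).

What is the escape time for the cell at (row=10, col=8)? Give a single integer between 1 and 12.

z_0 = 0 + 0i, c = -0.5380 + -0.3700i
Iter 1: z = -0.5380 + -0.3700i, |z|^2 = 0.4263
Iter 2: z = -0.3855 + 0.0281i, |z|^2 = 0.1494
Iter 3: z = -0.3902 + -0.3917i, |z|^2 = 0.3057
Iter 4: z = -0.5391 + -0.0643i, |z|^2 = 0.2948
Iter 5: z = -0.2515 + -0.3006i, |z|^2 = 0.1536
Iter 6: z = -0.5652 + -0.2188i, |z|^2 = 0.3673
Iter 7: z = -0.2665 + -0.1227i, |z|^2 = 0.0861
Iter 8: z = -0.4820 + -0.3046i, |z|^2 = 0.3252
Iter 9: z = -0.3984 + -0.0763i, |z|^2 = 0.1646
Iter 10: z = -0.3851 + -0.3092i, |z|^2 = 0.2439
Iter 11: z = -0.4853 + -0.1319i, |z|^2 = 0.2529

Answer: 12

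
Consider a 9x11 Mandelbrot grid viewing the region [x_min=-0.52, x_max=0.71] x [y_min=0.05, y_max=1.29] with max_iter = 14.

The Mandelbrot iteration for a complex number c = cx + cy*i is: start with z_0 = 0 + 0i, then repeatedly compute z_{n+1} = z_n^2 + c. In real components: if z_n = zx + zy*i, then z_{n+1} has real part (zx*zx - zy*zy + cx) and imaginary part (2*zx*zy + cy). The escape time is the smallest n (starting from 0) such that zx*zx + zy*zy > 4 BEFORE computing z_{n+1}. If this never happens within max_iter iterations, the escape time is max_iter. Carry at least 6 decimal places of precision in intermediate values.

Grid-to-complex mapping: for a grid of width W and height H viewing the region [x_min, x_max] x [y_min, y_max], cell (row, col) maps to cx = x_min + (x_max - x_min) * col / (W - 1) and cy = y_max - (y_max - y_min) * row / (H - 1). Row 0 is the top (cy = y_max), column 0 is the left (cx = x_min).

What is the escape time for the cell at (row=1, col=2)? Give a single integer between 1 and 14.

z_0 = 0 + 0i, c = -0.2125 + 1.1660i
Iter 1: z = -0.2125 + 1.1660i, |z|^2 = 1.4047
Iter 2: z = -1.5269 + 0.6704i, |z|^2 = 2.7809
Iter 3: z = 1.6694 + -0.8814i, |z|^2 = 3.5639
Iter 4: z = 1.7976 + -1.7769i, |z|^2 = 6.3887
Escaped at iteration 4

Answer: 4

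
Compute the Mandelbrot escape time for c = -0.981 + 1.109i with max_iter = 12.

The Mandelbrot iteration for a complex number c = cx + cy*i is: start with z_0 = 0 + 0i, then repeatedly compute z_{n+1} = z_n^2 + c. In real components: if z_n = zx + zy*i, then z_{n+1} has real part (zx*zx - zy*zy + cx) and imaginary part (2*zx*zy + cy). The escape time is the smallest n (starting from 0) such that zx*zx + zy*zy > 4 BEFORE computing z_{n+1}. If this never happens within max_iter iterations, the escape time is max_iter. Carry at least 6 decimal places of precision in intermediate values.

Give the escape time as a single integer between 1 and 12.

z_0 = 0 + 0i, c = -0.9810 + 1.1090i
Iter 1: z = -0.9810 + 1.1090i, |z|^2 = 2.1922
Iter 2: z = -1.2485 + -1.0669i, |z|^2 = 2.6970
Iter 3: z = -0.5604 + 3.7730i, |z|^2 = 14.5495
Escaped at iteration 3

Answer: 3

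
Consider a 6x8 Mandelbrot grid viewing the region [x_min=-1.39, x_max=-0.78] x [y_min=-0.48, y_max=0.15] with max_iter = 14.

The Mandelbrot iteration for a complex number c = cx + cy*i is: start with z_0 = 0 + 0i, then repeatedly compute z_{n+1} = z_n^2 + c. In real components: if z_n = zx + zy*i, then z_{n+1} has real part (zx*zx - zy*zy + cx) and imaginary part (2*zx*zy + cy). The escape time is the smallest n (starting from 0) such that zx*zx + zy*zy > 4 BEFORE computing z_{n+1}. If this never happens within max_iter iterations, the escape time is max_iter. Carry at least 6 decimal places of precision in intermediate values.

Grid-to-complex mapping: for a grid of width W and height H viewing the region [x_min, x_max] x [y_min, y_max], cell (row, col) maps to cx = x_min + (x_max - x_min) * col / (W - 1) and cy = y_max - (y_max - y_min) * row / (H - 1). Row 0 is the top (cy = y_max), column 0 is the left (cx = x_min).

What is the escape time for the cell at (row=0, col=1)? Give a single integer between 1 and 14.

Answer: 13

Derivation:
z_0 = 0 + 0i, c = -1.2680 + 0.1500i
Iter 1: z = -1.2680 + 0.1500i, |z|^2 = 1.6303
Iter 2: z = 0.3173 + -0.2304i, |z|^2 = 0.1538
Iter 3: z = -1.2204 + 0.0038i, |z|^2 = 1.4894
Iter 4: z = 0.2213 + 0.1408i, |z|^2 = 0.0688
Iter 5: z = -1.2388 + 0.2123i, |z|^2 = 1.5798
Iter 6: z = 0.2216 + -0.3761i, |z|^2 = 0.1905
Iter 7: z = -1.3603 + -0.0167i, |z|^2 = 1.8507
Iter 8: z = 0.5821 + 0.1954i, |z|^2 = 0.3771
Iter 9: z = -0.9673 + 0.3775i, |z|^2 = 1.0781
Iter 10: z = -0.4749 + -0.5803i, |z|^2 = 0.5622
Iter 11: z = -1.3792 + 0.7011i, |z|^2 = 2.3938
Iter 12: z = 0.1427 + -1.7839i, |z|^2 = 3.2028
Iter 13: z = -4.4301 + -0.3591i, |z|^2 = 19.7545
Escaped at iteration 13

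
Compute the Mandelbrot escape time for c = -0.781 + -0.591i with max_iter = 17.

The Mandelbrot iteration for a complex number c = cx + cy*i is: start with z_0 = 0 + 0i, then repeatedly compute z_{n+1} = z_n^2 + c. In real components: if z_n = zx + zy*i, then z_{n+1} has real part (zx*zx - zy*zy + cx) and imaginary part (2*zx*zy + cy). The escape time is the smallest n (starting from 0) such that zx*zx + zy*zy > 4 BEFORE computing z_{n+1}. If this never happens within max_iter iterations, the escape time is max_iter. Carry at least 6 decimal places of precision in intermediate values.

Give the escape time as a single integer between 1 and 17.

z_0 = 0 + 0i, c = -0.7810 + -0.5910i
Iter 1: z = -0.7810 + -0.5910i, |z|^2 = 0.9592
Iter 2: z = -0.5203 + 0.3321i, |z|^2 = 0.3811
Iter 3: z = -0.6206 + -0.9366i, |z|^2 = 1.2624
Iter 4: z = -1.2732 + 0.5715i, |z|^2 = 1.9476
Iter 5: z = 0.5133 + -2.0463i, |z|^2 = 4.4509
Escaped at iteration 5

Answer: 5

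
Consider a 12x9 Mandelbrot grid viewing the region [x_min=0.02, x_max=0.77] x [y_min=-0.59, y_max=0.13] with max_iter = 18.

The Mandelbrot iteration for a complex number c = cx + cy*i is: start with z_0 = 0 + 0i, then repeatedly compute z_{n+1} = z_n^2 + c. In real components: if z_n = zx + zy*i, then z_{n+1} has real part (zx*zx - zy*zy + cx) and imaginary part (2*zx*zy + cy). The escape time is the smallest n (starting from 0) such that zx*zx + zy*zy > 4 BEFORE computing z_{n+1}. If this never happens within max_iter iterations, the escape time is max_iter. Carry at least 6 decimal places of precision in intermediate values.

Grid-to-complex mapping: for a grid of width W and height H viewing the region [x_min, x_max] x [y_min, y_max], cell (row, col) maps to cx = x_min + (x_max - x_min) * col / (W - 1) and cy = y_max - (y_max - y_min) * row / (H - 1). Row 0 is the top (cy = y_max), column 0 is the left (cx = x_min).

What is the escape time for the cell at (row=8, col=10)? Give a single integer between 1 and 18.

Answer: 3

Derivation:
z_0 = 0 + 0i, c = 0.7018 + -0.5900i
Iter 1: z = 0.7018 + -0.5900i, |z|^2 = 0.8406
Iter 2: z = 0.8463 + -1.4181i, |z|^2 = 2.7273
Iter 3: z = -0.5932 + -2.9903i, |z|^2 = 9.2935
Escaped at iteration 3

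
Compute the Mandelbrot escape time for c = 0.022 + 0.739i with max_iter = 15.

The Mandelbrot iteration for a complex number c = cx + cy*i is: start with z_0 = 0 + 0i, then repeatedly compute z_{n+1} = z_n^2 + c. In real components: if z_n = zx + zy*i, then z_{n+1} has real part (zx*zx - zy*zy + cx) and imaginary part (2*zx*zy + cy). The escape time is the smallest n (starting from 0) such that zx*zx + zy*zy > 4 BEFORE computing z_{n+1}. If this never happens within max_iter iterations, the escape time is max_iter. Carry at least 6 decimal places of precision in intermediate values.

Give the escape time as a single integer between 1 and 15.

Answer: 11

Derivation:
z_0 = 0 + 0i, c = 0.0220 + 0.7390i
Iter 1: z = 0.0220 + 0.7390i, |z|^2 = 0.5466
Iter 2: z = -0.5236 + 0.7715i, |z|^2 = 0.8694
Iter 3: z = -0.2990 + -0.0690i, |z|^2 = 0.0942
Iter 4: z = 0.1067 + 0.7803i, |z|^2 = 0.6202
Iter 5: z = -0.5754 + 0.9055i, |z|^2 = 1.1510
Iter 6: z = -0.4667 + -0.3031i, |z|^2 = 0.3097
Iter 7: z = 0.1480 + 1.0219i, |z|^2 = 1.0662
Iter 8: z = -1.0003 + 1.0415i, |z|^2 = 2.0854
Iter 9: z = -0.0620 + -1.3447i, |z|^2 = 1.8120
Iter 10: z = -1.7823 + 0.9057i, |z|^2 = 3.9968
Iter 11: z = 2.3783 + -2.4893i, |z|^2 = 11.8530
Escaped at iteration 11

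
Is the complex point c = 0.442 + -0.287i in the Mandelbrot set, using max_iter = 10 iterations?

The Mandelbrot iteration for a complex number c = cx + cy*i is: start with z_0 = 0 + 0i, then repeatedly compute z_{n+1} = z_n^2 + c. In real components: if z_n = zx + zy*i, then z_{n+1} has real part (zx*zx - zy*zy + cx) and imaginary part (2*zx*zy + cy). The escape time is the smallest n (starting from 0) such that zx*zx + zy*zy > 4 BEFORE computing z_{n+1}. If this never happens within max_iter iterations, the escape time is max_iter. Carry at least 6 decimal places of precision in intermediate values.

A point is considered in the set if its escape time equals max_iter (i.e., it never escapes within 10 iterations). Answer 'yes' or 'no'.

Answer: no

Derivation:
z_0 = 0 + 0i, c = 0.4420 + -0.2870i
Iter 1: z = 0.4420 + -0.2870i, |z|^2 = 0.2777
Iter 2: z = 0.5550 + -0.5407i, |z|^2 = 0.6004
Iter 3: z = 0.4577 + -0.8872i, |z|^2 = 0.9965
Iter 4: z = -0.1356 + -1.0990i, |z|^2 = 1.2263
Iter 5: z = -0.7475 + 0.0112i, |z|^2 = 0.5589
Iter 6: z = 1.0006 + -0.3037i, |z|^2 = 1.0935
Iter 7: z = 1.3510 + -0.8947i, |z|^2 = 2.6259
Iter 8: z = 1.4668 + -2.7046i, |z|^2 = 9.4665
Escaped at iteration 8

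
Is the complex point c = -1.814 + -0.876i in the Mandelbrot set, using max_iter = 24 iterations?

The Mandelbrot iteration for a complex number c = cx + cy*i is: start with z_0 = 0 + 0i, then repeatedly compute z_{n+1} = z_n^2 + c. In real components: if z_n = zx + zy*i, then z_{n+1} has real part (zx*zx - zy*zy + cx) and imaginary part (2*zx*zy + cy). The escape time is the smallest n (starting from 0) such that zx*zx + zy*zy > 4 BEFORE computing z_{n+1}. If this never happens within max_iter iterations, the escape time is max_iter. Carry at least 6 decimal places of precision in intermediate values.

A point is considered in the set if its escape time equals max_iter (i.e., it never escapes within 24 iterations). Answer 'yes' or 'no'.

Answer: no

Derivation:
z_0 = 0 + 0i, c = -1.8140 + -0.8760i
Iter 1: z = -1.8140 + -0.8760i, |z|^2 = 4.0580
Escaped at iteration 1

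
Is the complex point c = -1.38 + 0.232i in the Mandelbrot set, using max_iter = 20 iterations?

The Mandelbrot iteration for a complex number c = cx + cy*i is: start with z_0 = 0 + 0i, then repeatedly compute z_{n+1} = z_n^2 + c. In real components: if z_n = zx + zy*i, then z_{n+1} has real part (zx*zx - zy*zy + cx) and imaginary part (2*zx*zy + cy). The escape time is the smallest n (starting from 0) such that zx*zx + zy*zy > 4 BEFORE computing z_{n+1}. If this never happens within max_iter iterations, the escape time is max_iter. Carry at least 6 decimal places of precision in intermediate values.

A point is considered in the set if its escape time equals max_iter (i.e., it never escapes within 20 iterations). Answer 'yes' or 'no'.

Answer: no

Derivation:
z_0 = 0 + 0i, c = -1.3800 + 0.2320i
Iter 1: z = -1.3800 + 0.2320i, |z|^2 = 1.9582
Iter 2: z = 0.4706 + -0.4083i, |z|^2 = 0.3882
Iter 3: z = -1.3253 + -0.1523i, |z|^2 = 1.7796
Iter 4: z = 0.3532 + 0.6357i, |z|^2 = 0.5288
Iter 5: z = -1.6593 + 0.6810i, |z|^2 = 3.2171
Iter 6: z = 0.9096 + -2.0280i, |z|^2 = 4.9402
Escaped at iteration 6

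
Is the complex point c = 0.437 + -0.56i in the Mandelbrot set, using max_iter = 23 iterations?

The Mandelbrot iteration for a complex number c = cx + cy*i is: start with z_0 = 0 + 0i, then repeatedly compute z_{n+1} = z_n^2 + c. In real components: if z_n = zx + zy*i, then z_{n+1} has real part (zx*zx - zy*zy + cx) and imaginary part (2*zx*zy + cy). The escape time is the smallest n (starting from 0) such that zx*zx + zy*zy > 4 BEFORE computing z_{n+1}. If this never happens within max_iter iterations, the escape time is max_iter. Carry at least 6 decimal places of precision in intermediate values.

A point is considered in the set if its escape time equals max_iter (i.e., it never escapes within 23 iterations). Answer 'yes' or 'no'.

Answer: no

Derivation:
z_0 = 0 + 0i, c = 0.4370 + -0.5600i
Iter 1: z = 0.4370 + -0.5600i, |z|^2 = 0.5046
Iter 2: z = 0.3144 + -1.0494i, |z|^2 = 1.2002
Iter 3: z = -0.5655 + -1.2198i, |z|^2 = 1.8078
Iter 4: z = -0.7312 + 0.8196i, |z|^2 = 1.2064
Iter 5: z = 0.2999 + -1.7586i, |z|^2 = 3.1825
Iter 6: z = -2.5656 + -1.6147i, |z|^2 = 9.1897
Escaped at iteration 6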